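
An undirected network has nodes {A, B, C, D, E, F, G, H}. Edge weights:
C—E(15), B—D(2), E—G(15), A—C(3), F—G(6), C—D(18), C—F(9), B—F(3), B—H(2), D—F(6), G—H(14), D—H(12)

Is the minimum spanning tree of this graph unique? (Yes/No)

Kruskal: consider edges lightest-first.
B—D (2): add — endpoints in different components.
B—H (2): add — endpoints in different components.
A—C (3): add — endpoints in different components.
B—F (3): add — endpoints in different components.
D—F (6): skip — D and F already connected.
F—G (6): add — endpoints in different components.
C—F (9): add — endpoints in different components.
D—H (12): skip — D and H already connected.
G—H (14): skip — G and H already connected.
C—E (15): add — endpoints in different components.
Non-tree edge E—G has weight 15, equal to the heaviest edge on its tree cycle — swapping gives another MST of the same weight. Not unique.

No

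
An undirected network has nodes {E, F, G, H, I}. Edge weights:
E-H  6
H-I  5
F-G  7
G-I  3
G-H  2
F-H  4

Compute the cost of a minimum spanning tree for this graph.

Prim, starting at G.
Step 1: cheapest edge leaving the tree is G-H (2); add H.
Step 2: cheapest edge leaving the tree is G-I (3); add I.
Step 3: cheapest edge leaving the tree is F-H (4); add F.
Step 4: cheapest edge leaving the tree is E-H (6); add E.
MST edges: G-H, G-I, F-H, E-H; total weight 2+3+4+6 = 15.

15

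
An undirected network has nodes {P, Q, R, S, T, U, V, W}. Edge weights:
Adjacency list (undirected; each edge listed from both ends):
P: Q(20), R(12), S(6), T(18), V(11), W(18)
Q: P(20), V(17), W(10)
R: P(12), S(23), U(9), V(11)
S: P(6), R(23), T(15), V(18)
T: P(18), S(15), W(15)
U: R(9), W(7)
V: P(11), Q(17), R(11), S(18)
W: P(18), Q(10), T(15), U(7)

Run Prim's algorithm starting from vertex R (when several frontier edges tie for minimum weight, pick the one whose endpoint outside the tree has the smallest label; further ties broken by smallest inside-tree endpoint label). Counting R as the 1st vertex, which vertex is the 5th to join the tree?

Grow the tree from R using Prim:
Step 1: cheapest edge leaving the tree is R U (9); add U.
Step 2: cheapest edge leaving the tree is U W (7); add W.
Step 3: cheapest edge leaving the tree is Q W (10); add Q.
Step 4: cheapest edge leaving the tree is R V (11); add V.
Step 5: cheapest edge leaving the tree is P V (11); add P.
Step 6: cheapest edge leaving the tree is P S (6); add S.
Step 7: cheapest edge leaving the tree is S T (15); add T.
Vertex order: R, U, W, Q, V, P, S, T. The 5th vertex is V.

V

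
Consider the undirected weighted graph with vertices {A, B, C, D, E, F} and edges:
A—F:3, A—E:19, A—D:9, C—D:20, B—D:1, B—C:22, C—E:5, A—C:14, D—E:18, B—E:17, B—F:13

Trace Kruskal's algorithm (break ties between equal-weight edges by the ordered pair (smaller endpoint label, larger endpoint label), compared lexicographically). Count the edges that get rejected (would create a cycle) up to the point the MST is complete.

Kruskal's algorithm — process edges by increasing weight (ties by edge label):
B—D (1): add. Components now {A} {B,D} {C} {E} {F}
A—F (3): add. Components now {A,F} {B,D} {C} {E}
C—E (5): add. Components now {A,F} {B,D} {C,E}
A—D (9): add. Components now {A,B,D,F} {C,E}
B—F (13): skip — B and F already connected.
A—C (14): add. Components now {A,B,C,D,E,F}
Edges rejected before the tree was complete: 1.

1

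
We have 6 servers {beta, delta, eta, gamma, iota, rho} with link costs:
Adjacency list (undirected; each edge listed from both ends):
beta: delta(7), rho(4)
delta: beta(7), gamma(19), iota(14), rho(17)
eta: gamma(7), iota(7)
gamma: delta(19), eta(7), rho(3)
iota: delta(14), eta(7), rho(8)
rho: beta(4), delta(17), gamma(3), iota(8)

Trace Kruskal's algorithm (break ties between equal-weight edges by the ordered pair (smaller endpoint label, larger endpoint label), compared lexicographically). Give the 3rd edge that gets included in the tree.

Kruskal's algorithm — process edges by increasing weight (ties by edge label):
gamma—rho (3): add. Components now {beta} {gamma,rho} {eta} {delta} {iota}
beta—rho (4): add. Components now {beta,gamma,rho} {eta} {delta} {iota}
beta—delta (7): add. Components now {beta,delta,gamma,rho} {eta} {iota}
eta—gamma (7): add. Components now {beta,delta,eta,gamma,rho} {iota}
eta—iota (7): add. Components now {beta,delta,eta,gamma,iota,rho}
The 3rd edge added is beta—delta.

beta-delta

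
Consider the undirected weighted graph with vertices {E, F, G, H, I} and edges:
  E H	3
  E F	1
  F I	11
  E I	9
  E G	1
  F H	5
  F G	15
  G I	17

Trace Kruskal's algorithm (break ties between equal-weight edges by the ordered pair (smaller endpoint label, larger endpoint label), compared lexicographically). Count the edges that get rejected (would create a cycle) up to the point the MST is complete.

1

Sort edges by weight, then run Kruskal:
E F (1): add. Components now {E,F} {G} {H} {I}
E G (1): add. Components now {E,F,G} {H} {I}
E H (3): add. Components now {E,F,G,H} {I}
F H (5): skip — F and H already connected.
E I (9): add. Components now {E,F,G,H,I}
Edges rejected before the tree was complete: 1.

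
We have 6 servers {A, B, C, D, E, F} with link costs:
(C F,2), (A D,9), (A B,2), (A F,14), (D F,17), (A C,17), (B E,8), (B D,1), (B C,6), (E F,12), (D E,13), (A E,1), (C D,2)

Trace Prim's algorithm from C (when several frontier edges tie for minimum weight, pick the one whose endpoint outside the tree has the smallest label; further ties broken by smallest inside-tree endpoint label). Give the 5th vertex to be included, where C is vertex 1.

E

Prim's algorithm from C:
Step 1: cheapest edge leaving the tree is C D (2); add D.
Step 2: cheapest edge leaving the tree is B D (1); add B.
Step 3: cheapest edge leaving the tree is A B (2); add A.
Step 4: cheapest edge leaving the tree is A E (1); add E.
Step 5: cheapest edge leaving the tree is C F (2); add F.
Vertex order: C, D, B, A, E, F. The 5th vertex is E.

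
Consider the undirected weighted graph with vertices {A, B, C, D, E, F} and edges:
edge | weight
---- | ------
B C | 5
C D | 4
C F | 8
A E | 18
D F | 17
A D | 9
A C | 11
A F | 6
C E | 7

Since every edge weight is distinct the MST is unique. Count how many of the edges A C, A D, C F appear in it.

1

Sort edges by weight, then run Kruskal:
C D (4): add — endpoints in different components.
B C (5): add — endpoints in different components.
A F (6): add — endpoints in different components.
C E (7): add — endpoints in different components.
C F (8): add — endpoints in different components.
MST edge set: {C D, B C, A F, C E, C F}.
Of the listed edges, {C F} are in the MST → 1.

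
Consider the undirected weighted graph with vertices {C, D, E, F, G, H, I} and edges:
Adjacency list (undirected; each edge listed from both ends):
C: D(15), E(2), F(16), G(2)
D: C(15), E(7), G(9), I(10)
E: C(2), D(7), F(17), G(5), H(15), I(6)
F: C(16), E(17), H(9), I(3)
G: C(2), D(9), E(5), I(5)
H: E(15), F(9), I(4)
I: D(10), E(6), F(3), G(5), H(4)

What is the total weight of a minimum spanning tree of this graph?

23

Prim, starting at F.
Step 1: cheapest edge leaving the tree is F-I (3); add I.
Step 2: cheapest edge leaving the tree is H-I (4); add H.
Step 3: cheapest edge leaving the tree is G-I (5); add G.
Step 4: cheapest edge leaving the tree is C-G (2); add C.
Step 5: cheapest edge leaving the tree is C-E (2); add E.
Step 6: cheapest edge leaving the tree is D-E (7); add D.
MST edges: F-I, H-I, G-I, C-G, C-E, D-E; total weight 3+4+5+2+2+7 = 23.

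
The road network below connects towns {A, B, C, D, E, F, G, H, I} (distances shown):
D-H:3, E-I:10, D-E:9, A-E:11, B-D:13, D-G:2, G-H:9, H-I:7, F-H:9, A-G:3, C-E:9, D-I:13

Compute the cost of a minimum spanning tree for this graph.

Kruskal's algorithm — process edges by increasing weight (ties by edge label):
D-G (2): add — endpoints in different components.
A-G (3): add — endpoints in different components.
D-H (3): add — endpoints in different components.
H-I (7): add — endpoints in different components.
C-E (9): add — endpoints in different components.
D-E (9): add — endpoints in different components.
F-H (9): add — endpoints in different components.
G-H (9): skip — G and H already connected.
E-I (10): skip — E and I already connected.
A-E (11): skip — A and E already connected.
B-D (13): add — endpoints in different components.
MST edges: D-G, A-G, D-H, H-I, C-E, D-E, F-H, B-D; total weight 2+3+3+7+9+9+9+13 = 55.

55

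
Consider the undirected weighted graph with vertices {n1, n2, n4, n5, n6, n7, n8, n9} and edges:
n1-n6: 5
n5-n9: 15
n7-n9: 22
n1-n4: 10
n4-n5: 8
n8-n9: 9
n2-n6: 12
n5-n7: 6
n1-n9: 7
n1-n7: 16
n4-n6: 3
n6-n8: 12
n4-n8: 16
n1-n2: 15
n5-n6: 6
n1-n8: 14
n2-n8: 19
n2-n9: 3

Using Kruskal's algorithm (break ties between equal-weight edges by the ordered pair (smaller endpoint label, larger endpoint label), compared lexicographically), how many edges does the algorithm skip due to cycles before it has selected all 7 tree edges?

Kruskal's algorithm — process edges by increasing weight (ties by edge label):
n2-n9 (3): add — endpoints in different components.
n4-n6 (3): add — endpoints in different components.
n1-n6 (5): add — endpoints in different components.
n5-n6 (6): add — endpoints in different components.
n5-n7 (6): add — endpoints in different components.
n1-n9 (7): add — endpoints in different components.
n4-n5 (8): skip — n5 and n4 already connected.
n8-n9 (9): add — endpoints in different components.
Edges rejected before the tree was complete: 1.

1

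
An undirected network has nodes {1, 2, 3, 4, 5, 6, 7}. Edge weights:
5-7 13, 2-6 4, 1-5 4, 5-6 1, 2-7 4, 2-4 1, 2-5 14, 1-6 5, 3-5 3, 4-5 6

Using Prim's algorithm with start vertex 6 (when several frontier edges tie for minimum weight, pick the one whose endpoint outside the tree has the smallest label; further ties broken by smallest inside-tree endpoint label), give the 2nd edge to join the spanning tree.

Prim, starting at 6.
Step 1: frontier [5-6 1, 2-6 4, 1-6 5] → take 5-6 (1); add 5.
Step 2: frontier [3-5 3, 1-5 4, 4-5 6, 5-7 13, 2-5 14, 2-6 4, 1-6 5] → take 3-5 (3); add 3.
Step 3: frontier [1-5 4, 4-5 6, 5-7 13, 2-5 14, 2-6 4, 1-6 5] → take 1-5 (4); add 1.
Step 4: frontier [4-5 6, 5-7 13, 2-5 14, 2-6 4] → take 2-6 (4); add 2.
Step 5: frontier [2-4 1, 2-7 4, 4-5 6, 5-7 13] → take 2-4 (1); add 4.
Step 6: frontier [2-7 4, 5-7 13] → take 2-7 (4); add 7.
The 2nd edge added is 3-5.

3-5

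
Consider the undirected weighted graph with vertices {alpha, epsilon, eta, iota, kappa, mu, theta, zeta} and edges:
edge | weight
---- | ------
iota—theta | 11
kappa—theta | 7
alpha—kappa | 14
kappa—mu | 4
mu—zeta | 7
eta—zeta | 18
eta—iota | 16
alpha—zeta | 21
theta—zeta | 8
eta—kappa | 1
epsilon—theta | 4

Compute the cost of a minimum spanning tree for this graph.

48

Grow the tree from theta using Prim:
Step 1: cheapest edge leaving the tree is epsilon—theta (4); add epsilon.
Step 2: cheapest edge leaving the tree is kappa—theta (7); add kappa.
Step 3: cheapest edge leaving the tree is eta—kappa (1); add eta.
Step 4: cheapest edge leaving the tree is kappa—mu (4); add mu.
Step 5: cheapest edge leaving the tree is mu—zeta (7); add zeta.
Step 6: cheapest edge leaving the tree is iota—theta (11); add iota.
Step 7: cheapest edge leaving the tree is alpha—kappa (14); add alpha.
MST edges: epsilon—theta, kappa—theta, eta—kappa, kappa—mu, mu—zeta, iota—theta, alpha—kappa; total weight 4+7+1+4+7+11+14 = 48.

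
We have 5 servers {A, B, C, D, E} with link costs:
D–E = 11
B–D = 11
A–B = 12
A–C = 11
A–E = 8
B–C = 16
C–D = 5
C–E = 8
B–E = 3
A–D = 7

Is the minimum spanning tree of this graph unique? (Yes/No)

No

Kruskal: consider edges lightest-first.
B–E (3): add — endpoints in different components.
C–D (5): add — endpoints in different components.
A–D (7): add — endpoints in different components.
A–E (8): add — endpoints in different components.
Non-tree edge C–E has weight 8, equal to the heaviest edge on its tree cycle — swapping gives another MST of the same weight. Not unique.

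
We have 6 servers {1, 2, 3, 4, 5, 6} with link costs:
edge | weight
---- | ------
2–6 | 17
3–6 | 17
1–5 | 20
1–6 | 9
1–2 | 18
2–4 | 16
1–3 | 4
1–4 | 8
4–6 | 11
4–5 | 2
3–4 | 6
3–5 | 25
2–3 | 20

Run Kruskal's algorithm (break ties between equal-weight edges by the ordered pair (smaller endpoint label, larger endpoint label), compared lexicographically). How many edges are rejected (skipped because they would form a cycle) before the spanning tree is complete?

Kruskal: consider edges lightest-first.
4–5 (2): add — endpoints in different components.
1–3 (4): add — endpoints in different components.
3–4 (6): add — endpoints in different components.
1–4 (8): skip — 1 and 4 already connected.
1–6 (9): add — endpoints in different components.
4–6 (11): skip — 4 and 6 already connected.
2–4 (16): add — endpoints in different components.
Edges rejected before the tree was complete: 2.

2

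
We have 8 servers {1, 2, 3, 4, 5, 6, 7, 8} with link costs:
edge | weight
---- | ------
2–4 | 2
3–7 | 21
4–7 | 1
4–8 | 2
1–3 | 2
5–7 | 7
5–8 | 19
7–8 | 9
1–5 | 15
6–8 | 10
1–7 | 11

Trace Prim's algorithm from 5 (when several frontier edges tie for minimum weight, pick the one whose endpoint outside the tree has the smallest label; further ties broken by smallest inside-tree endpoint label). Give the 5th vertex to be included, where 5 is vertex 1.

Grow the tree from 5 using Prim:
Step 1: frontier [5–7 7, 1–5 15, 5–8 19] → take 5–7 (7); add 7.
Step 2: frontier [1–5 15, 5–8 19, 4–7 1, 7–8 9, 1–7 11, 3–7 21] → take 4–7 (1); add 4.
Step 3: frontier [2–4 2, 4–8 2, 1–5 15, 5–8 19, 7–8 9, 1–7 11, 3–7 21] → take 2–4 (2); add 2.
Step 4: frontier [4–8 2, 1–5 15, 5–8 19, 7–8 9, 1–7 11, 3–7 21] → take 4–8 (2); add 8.
Step 5: frontier [1–5 15, 1–7 11, 3–7 21, 6–8 10] → take 6–8 (10); add 6.
Step 6: frontier [1–5 15, 1–7 11, 3–7 21] → take 1–7 (11); add 1.
Step 7: frontier [1–3 2, 3–7 21] → take 1–3 (2); add 3.
Vertex order: 5, 7, 4, 2, 8, 6, 1, 3. The 5th vertex is 8.

8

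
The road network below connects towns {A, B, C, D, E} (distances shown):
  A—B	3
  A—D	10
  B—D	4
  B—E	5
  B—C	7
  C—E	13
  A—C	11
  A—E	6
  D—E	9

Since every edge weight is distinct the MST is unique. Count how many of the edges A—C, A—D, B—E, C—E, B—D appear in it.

Kruskal's algorithm — process edges by increasing weight (ties by edge label):
A—B (3): add. Components now {A,B} {C} {D} {E}
B—D (4): add. Components now {A,B,D} {C} {E}
B—E (5): add. Components now {A,B,D,E} {C}
A—E (6): skip — A and E already connected.
B—C (7): add. Components now {A,B,C,D,E}
MST edge set: {A—B, B—D, B—E, B—C}.
Of the listed edges, {B—E, B—D} are in the MST → 2.

2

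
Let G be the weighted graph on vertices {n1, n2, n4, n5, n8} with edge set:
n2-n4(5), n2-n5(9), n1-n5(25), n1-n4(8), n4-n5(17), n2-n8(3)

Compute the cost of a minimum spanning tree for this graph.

Sort edges by weight, then run Kruskal:
n2-n8 (3): add — endpoints in different components.
n2-n4 (5): add — endpoints in different components.
n1-n4 (8): add — endpoints in different components.
n2-n5 (9): add — endpoints in different components.
MST edges: n2-n8, n2-n4, n1-n4, n2-n5; total weight 3+5+8+9 = 25.

25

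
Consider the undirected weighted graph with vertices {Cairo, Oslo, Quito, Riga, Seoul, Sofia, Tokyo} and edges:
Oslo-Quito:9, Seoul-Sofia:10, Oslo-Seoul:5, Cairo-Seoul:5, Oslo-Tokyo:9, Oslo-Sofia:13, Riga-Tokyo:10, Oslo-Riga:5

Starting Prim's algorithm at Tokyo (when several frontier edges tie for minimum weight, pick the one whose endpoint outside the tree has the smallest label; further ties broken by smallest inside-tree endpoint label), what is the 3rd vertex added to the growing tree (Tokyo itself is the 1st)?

Riga

Prim, starting at Tokyo.
Step 1: cheapest edge leaving the tree is Oslo-Tokyo (9); add Oslo.
Step 2: cheapest edge leaving the tree is Oslo-Riga (5); add Riga.
Step 3: cheapest edge leaving the tree is Oslo-Seoul (5); add Seoul.
Step 4: cheapest edge leaving the tree is Cairo-Seoul (5); add Cairo.
Step 5: cheapest edge leaving the tree is Oslo-Quito (9); add Quito.
Step 6: cheapest edge leaving the tree is Seoul-Sofia (10); add Sofia.
Vertex order: Tokyo, Oslo, Riga, Seoul, Cairo, Quito, Sofia. The 3rd vertex is Riga.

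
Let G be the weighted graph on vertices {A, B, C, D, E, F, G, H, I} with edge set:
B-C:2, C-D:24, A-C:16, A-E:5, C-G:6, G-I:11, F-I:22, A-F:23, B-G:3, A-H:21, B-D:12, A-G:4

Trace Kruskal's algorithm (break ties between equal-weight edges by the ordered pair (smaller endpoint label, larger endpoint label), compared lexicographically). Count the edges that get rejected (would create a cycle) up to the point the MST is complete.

Sort edges by weight, then run Kruskal:
B-C (2): add — endpoints in different components.
B-G (3): add — endpoints in different components.
A-G (4): add — endpoints in different components.
A-E (5): add — endpoints in different components.
C-G (6): skip — C and G already connected.
G-I (11): add — endpoints in different components.
B-D (12): add — endpoints in different components.
A-C (16): skip — A and C already connected.
A-H (21): add — endpoints in different components.
F-I (22): add — endpoints in different components.
Edges rejected before the tree was complete: 2.

2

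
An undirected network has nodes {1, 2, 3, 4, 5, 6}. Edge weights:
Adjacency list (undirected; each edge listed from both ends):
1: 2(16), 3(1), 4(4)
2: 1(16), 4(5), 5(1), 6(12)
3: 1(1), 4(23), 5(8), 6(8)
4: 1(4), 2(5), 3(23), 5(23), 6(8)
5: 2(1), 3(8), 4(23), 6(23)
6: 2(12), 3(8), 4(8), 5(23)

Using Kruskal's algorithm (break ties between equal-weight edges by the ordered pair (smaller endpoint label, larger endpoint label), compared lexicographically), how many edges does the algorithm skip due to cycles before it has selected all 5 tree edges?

1

Sort edges by weight, then run Kruskal:
1–3 (1): add — endpoints in different components.
2–5 (1): add — endpoints in different components.
1–4 (4): add — endpoints in different components.
2–4 (5): add — endpoints in different components.
3–5 (8): skip — 3 and 5 already connected.
3–6 (8): add — endpoints in different components.
Edges rejected before the tree was complete: 1.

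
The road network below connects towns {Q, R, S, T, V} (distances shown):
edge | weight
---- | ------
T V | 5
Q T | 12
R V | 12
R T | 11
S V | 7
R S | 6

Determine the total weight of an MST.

Kruskal's algorithm — process edges by increasing weight (ties by edge label):
T V (5): add — endpoints in different components.
R S (6): add — endpoints in different components.
S V (7): add — endpoints in different components.
R T (11): skip — T and R already connected.
Q T (12): add — endpoints in different components.
MST edges: T V, R S, S V, Q T; total weight 5+6+7+12 = 30.

30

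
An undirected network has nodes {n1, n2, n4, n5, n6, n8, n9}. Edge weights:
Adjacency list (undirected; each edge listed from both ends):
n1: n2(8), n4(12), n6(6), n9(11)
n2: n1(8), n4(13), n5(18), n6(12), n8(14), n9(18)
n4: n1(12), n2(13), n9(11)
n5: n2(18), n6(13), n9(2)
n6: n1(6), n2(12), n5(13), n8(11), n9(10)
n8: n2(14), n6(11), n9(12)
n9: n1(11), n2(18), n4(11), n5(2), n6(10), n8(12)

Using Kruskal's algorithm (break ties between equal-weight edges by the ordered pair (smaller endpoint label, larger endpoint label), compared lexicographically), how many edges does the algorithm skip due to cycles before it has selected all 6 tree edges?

Kruskal's algorithm — process edges by increasing weight (ties by edge label):
n5-n9 (2): add. Components now {n5,n9} {n4} {n1} {n8} {n6} {n2}
n1-n6 (6): add. Components now {n5,n9} {n4} {n1,n6} {n8} {n2}
n1-n2 (8): add. Components now {n5,n9} {n4} {n1,n2,n6} {n8}
n6-n9 (10): add. Components now {n1,n2,n5,n6,n9} {n4} {n8}
n1-n9 (11): skip — n9 and n1 already connected.
n4-n9 (11): add. Components now {n1,n2,n4,n5,n6,n9} {n8}
n6-n8 (11): add. Components now {n1,n2,n4,n5,n6,n8,n9}
Edges rejected before the tree was complete: 1.

1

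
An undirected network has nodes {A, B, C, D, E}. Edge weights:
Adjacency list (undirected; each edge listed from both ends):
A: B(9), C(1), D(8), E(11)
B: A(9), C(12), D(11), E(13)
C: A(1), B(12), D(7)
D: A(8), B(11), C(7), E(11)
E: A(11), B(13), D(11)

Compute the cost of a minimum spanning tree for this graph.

28

Prim, starting at E.
Step 1: cheapest edge leaving the tree is A–E (11); add A.
Step 2: cheapest edge leaving the tree is A–C (1); add C.
Step 3: cheapest edge leaving the tree is C–D (7); add D.
Step 4: cheapest edge leaving the tree is A–B (9); add B.
MST edges: A–E, A–C, C–D, A–B; total weight 11+1+7+9 = 28.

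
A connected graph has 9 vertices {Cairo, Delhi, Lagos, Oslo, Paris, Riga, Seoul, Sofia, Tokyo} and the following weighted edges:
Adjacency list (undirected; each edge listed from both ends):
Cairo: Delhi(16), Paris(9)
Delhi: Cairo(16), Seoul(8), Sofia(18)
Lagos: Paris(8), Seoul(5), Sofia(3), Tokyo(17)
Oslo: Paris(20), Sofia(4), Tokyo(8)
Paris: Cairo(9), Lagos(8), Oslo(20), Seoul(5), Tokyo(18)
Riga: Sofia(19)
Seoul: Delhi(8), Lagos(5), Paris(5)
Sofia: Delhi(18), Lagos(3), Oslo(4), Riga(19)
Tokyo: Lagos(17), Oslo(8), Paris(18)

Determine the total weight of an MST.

Sort edges by weight, then run Kruskal:
Lagos-Sofia (3): add — endpoints in different components.
Oslo-Sofia (4): add — endpoints in different components.
Lagos-Seoul (5): add — endpoints in different components.
Paris-Seoul (5): add — endpoints in different components.
Delhi-Seoul (8): add — endpoints in different components.
Lagos-Paris (8): skip — Paris and Lagos already connected.
Oslo-Tokyo (8): add — endpoints in different components.
Cairo-Paris (9): add — endpoints in different components.
Cairo-Delhi (16): skip — Cairo and Delhi already connected.
Lagos-Tokyo (17): skip — Lagos and Tokyo already connected.
Delhi-Sofia (18): skip — Sofia and Delhi already connected.
Paris-Tokyo (18): skip — Paris and Tokyo already connected.
Riga-Sofia (19): add — endpoints in different components.
MST edges: Lagos-Sofia, Oslo-Sofia, Lagos-Seoul, Paris-Seoul, Delhi-Seoul, Oslo-Tokyo, Cairo-Paris, Riga-Sofia; total weight 3+4+5+5+8+8+9+19 = 61.

61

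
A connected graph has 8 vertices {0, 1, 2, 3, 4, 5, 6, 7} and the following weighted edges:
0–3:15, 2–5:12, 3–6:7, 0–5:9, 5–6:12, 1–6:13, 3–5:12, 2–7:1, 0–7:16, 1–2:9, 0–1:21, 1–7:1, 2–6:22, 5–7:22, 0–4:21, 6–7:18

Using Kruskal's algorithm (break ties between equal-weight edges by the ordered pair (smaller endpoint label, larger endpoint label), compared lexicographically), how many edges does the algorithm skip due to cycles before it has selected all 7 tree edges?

Sort edges by weight, then run Kruskal:
1–7 (1): add — endpoints in different components.
2–7 (1): add — endpoints in different components.
3–6 (7): add — endpoints in different components.
0–5 (9): add — endpoints in different components.
1–2 (9): skip — 1 and 2 already connected.
2–5 (12): add — endpoints in different components.
3–5 (12): add — endpoints in different components.
5–6 (12): skip — 5 and 6 already connected.
1–6 (13): skip — 1 and 6 already connected.
0–3 (15): skip — 0 and 3 already connected.
0–7 (16): skip — 0 and 7 already connected.
6–7 (18): skip — 6 and 7 already connected.
0–1 (21): skip — 0 and 1 already connected.
0–4 (21): add — endpoints in different components.
Edges rejected before the tree was complete: 7.

7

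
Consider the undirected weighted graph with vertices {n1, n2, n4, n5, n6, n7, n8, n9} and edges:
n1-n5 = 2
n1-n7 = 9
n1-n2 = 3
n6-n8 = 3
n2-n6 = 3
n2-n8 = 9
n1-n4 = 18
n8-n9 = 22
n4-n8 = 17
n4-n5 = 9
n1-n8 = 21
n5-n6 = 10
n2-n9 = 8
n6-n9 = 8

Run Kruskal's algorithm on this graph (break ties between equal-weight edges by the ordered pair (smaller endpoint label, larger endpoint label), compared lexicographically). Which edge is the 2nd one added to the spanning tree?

n1-n2

Kruskal's algorithm — process edges by increasing weight (ties by edge label):
n1-n5 (2): add — endpoints in different components.
n1-n2 (3): add — endpoints in different components.
n2-n6 (3): add — endpoints in different components.
n6-n8 (3): add — endpoints in different components.
n2-n9 (8): add — endpoints in different components.
n6-n9 (8): skip — n6 and n9 already connected.
n1-n7 (9): add — endpoints in different components.
n2-n8 (9): skip — n2 and n8 already connected.
n4-n5 (9): add — endpoints in different components.
The 2nd edge added is n1-n2.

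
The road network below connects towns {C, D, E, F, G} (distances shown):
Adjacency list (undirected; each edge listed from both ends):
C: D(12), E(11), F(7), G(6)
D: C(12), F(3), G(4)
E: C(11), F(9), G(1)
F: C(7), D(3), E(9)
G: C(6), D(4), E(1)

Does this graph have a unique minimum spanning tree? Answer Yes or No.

Kruskal's algorithm — process edges by increasing weight (ties by edge label):
E-G (1): add — endpoints in different components.
D-F (3): add — endpoints in different components.
D-G (4): add — endpoints in different components.
C-G (6): add — endpoints in different components.
Every non-tree edge has weight strictly greater than the heaviest edge on the tree path between its endpoints, so the MST is unique.

Yes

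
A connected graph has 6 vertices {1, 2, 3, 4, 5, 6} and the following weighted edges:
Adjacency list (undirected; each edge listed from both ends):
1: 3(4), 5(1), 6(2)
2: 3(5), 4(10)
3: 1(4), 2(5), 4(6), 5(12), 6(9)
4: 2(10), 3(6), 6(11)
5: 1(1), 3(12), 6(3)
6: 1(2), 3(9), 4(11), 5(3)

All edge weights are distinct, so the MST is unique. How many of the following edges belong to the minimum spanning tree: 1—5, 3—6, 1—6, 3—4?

Kruskal: consider edges lightest-first.
1—5 (1): add. Components now {1,5} {2} {3} {4} {6}
1—6 (2): add. Components now {1,5,6} {2} {3} {4}
5—6 (3): skip — 5 and 6 already connected.
1—3 (4): add. Components now {1,3,5,6} {2} {4}
2—3 (5): add. Components now {1,2,3,5,6} {4}
3—4 (6): add. Components now {1,2,3,4,5,6}
MST edge set: {1—5, 1—6, 1—3, 2—3, 3—4}.
Of the listed edges, {1—5, 1—6, 3—4} are in the MST → 3.

3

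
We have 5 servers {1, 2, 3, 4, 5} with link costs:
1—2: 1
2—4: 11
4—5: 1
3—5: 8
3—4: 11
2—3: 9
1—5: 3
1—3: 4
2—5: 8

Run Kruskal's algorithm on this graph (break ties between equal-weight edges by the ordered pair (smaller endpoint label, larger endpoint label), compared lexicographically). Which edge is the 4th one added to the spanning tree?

Kruskal's algorithm — process edges by increasing weight (ties by edge label):
1—2 (1): add — endpoints in different components.
4—5 (1): add — endpoints in different components.
1—5 (3): add — endpoints in different components.
1—3 (4): add — endpoints in different components.
The 4th edge added is 1—3.

1-3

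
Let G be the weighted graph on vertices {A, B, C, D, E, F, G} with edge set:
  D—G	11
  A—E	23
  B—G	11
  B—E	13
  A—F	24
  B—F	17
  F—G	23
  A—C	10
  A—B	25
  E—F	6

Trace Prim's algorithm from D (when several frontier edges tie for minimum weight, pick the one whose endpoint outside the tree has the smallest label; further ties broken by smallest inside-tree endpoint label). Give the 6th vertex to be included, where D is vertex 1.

A

Prim's algorithm from D:
Step 1: frontier [D—G 11] → take D—G (11); add G.
Step 2: frontier [B—G 11, F—G 23] → take B—G (11); add B.
Step 3: frontier [B—E 13, B—F 17, A—B 25, F—G 23] → take B—E (13); add E.
Step 4: frontier [B—F 17, A—B 25, E—F 6, A—E 23, F—G 23] → take E—F (6); add F.
Step 5: frontier [A—B 25, A—E 23, A—F 24] → take A—E (23); add A.
Step 6: frontier [A—C 10] → take A—C (10); add C.
Vertex order: D, G, B, E, F, A, C. The 6th vertex is A.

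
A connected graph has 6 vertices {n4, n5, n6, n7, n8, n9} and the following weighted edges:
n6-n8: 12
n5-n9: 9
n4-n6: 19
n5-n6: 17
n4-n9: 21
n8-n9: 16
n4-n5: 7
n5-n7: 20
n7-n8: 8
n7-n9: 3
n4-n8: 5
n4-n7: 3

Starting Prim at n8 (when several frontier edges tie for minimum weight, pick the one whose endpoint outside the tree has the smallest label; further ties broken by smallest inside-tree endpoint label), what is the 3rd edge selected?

n7-n9

Prim, starting at n8.
Step 1: cheapest edge leaving the tree is n4-n8 (5); add n4.
Step 2: cheapest edge leaving the tree is n4-n7 (3); add n7.
Step 3: cheapest edge leaving the tree is n7-n9 (3); add n9.
Step 4: cheapest edge leaving the tree is n4-n5 (7); add n5.
Step 5: cheapest edge leaving the tree is n6-n8 (12); add n6.
The 3rd edge added is n7-n9.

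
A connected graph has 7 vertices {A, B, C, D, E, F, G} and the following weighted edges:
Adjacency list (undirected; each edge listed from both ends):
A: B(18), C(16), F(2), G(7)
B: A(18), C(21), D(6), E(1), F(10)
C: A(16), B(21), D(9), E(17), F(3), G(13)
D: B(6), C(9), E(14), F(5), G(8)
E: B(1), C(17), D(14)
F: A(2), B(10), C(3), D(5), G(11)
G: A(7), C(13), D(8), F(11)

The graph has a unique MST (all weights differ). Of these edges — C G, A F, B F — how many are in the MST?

Kruskal: consider edges lightest-first.
B E (1): add — endpoints in different components.
A F (2): add — endpoints in different components.
C F (3): add — endpoints in different components.
D F (5): add — endpoints in different components.
B D (6): add — endpoints in different components.
A G (7): add — endpoints in different components.
MST edge set: {B E, A F, C F, D F, B D, A G}.
Of the listed edges, {A F} are in the MST → 1.

1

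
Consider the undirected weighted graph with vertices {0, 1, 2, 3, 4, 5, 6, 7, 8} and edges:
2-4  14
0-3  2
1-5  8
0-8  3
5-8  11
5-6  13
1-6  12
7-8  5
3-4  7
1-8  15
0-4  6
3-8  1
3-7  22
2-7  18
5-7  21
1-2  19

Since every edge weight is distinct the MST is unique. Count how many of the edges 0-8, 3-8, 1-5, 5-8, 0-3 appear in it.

4

Kruskal: consider edges lightest-first.
3-8 (1): add — endpoints in different components.
0-3 (2): add — endpoints in different components.
0-8 (3): skip — 0 and 8 already connected.
7-8 (5): add — endpoints in different components.
0-4 (6): add — endpoints in different components.
3-4 (7): skip — 3 and 4 already connected.
1-5 (8): add — endpoints in different components.
5-8 (11): add — endpoints in different components.
1-6 (12): add — endpoints in different components.
5-6 (13): skip — 5 and 6 already connected.
2-4 (14): add — endpoints in different components.
MST edge set: {3-8, 0-3, 7-8, 0-4, 1-5, 5-8, 1-6, 2-4}.
Of the listed edges, {3-8, 1-5, 5-8, 0-3} are in the MST → 4.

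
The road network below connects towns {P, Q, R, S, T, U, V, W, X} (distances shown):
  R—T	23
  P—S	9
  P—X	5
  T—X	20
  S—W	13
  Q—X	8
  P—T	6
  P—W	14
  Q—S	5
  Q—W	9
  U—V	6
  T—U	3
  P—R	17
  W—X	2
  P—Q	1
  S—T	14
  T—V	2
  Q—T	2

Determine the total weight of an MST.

Sort edges by weight, then run Kruskal:
P—Q (1): add — endpoints in different components.
Q—T (2): add — endpoints in different components.
T—V (2): add — endpoints in different components.
W—X (2): add — endpoints in different components.
T—U (3): add — endpoints in different components.
P—X (5): add — endpoints in different components.
Q—S (5): add — endpoints in different components.
P—T (6): skip — P and T already connected.
U—V (6): skip — U and V already connected.
Q—X (8): skip — Q and X already connected.
P—S (9): skip — P and S already connected.
Q—W (9): skip — W and Q already connected.
S—W (13): skip — W and S already connected.
P—W (14): skip — P and W already connected.
S—T (14): skip — T and S already connected.
P—R (17): add — endpoints in different components.
MST edges: P—Q, Q—T, T—V, W—X, T—U, P—X, Q—S, P—R; total weight 1+2+2+2+3+5+5+17 = 37.

37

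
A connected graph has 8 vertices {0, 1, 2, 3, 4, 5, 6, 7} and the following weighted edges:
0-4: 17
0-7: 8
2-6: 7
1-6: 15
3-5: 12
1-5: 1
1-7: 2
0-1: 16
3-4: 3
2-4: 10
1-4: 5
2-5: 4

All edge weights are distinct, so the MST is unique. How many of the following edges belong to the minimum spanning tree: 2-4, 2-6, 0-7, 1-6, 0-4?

2

Sort edges by weight, then run Kruskal:
1-5 (1): add — endpoints in different components.
1-7 (2): add — endpoints in different components.
3-4 (3): add — endpoints in different components.
2-5 (4): add — endpoints in different components.
1-4 (5): add — endpoints in different components.
2-6 (7): add — endpoints in different components.
0-7 (8): add — endpoints in different components.
MST edge set: {1-5, 1-7, 3-4, 2-5, 1-4, 2-6, 0-7}.
Of the listed edges, {2-6, 0-7} are in the MST → 2.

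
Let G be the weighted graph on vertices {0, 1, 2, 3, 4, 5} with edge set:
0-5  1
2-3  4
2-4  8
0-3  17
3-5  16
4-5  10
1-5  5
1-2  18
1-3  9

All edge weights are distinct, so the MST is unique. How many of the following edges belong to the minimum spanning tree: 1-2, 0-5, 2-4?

2

Kruskal's algorithm — process edges by increasing weight (ties by edge label):
0-5 (1): add. Components now {0,5} {1} {2} {3} {4}
2-3 (4): add. Components now {0,5} {1} {2,3} {4}
1-5 (5): add. Components now {0,1,5} {2,3} {4}
2-4 (8): add. Components now {0,1,5} {2,3,4}
1-3 (9): add. Components now {0,1,2,3,4,5}
MST edge set: {0-5, 2-3, 1-5, 2-4, 1-3}.
Of the listed edges, {0-5, 2-4} are in the MST → 2.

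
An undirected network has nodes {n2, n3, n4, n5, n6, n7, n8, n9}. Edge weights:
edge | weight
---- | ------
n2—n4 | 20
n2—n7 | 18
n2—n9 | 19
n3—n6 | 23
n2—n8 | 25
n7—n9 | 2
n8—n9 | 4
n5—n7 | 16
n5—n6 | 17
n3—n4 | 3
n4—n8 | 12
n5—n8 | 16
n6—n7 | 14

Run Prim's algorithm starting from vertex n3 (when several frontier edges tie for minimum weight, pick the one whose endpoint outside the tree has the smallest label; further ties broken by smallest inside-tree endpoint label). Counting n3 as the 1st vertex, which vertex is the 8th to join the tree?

Prim's algorithm from n3:
Step 1: frontier [n3—n4 3, n3—n6 23] → take n3—n4 (3); add n4.
Step 2: frontier [n3—n6 23, n4—n8 12, n2—n4 20] → take n4—n8 (12); add n8.
Step 3: frontier [n3—n6 23, n2—n4 20, n8—n9 4, n5—n8 16, n2—n8 25] → take n8—n9 (4); add n9.
Step 4: frontier [n3—n6 23, n2—n4 20, n5—n8 16, n2—n8 25, n7—n9 2, n2—n9 19] → take n7—n9 (2); add n7.
Step 5: frontier [n3—n6 23, n2—n4 20, n6—n7 14, n5—n7 16, n2—n7 18, n5—n8 16, n2—n8 25, n2—n9 19] → take n6—n7 (14); add n6.
Step 6: frontier [n2—n4 20, n5—n6 17, n5—n7 16, n2—n7 18, n5—n8 16, n2—n8 25, n2—n9 19] → take n5—n7 (16); add n5.
Step 7: frontier [n2—n4 20, n2—n7 18, n2—n8 25, n2—n9 19] → take n2—n7 (18); add n2.
Vertex order: n3, n4, n8, n9, n7, n6, n5, n2. The 8th vertex is n2.

n2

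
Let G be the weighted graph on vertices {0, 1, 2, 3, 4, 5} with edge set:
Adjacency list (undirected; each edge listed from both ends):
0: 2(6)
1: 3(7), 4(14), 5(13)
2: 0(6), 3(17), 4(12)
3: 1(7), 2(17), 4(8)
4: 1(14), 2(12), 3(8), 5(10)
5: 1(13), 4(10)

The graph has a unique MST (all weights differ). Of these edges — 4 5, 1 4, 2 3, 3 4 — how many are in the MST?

2

Kruskal's algorithm — process edges by increasing weight (ties by edge label):
0 2 (6): add. Components now {0,2} {1} {3} {4} {5}
1 3 (7): add. Components now {0,2} {1,3} {4} {5}
3 4 (8): add. Components now {0,2} {1,3,4} {5}
4 5 (10): add. Components now {0,2} {1,3,4,5}
2 4 (12): add. Components now {0,1,2,3,4,5}
MST edge set: {0 2, 1 3, 3 4, 4 5, 2 4}.
Of the listed edges, {4 5, 3 4} are in the MST → 2.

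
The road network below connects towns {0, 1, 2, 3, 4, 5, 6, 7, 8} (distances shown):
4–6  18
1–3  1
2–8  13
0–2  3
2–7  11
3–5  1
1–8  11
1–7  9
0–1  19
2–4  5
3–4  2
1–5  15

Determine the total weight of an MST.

50

Kruskal: consider edges lightest-first.
1–3 (1): add — endpoints in different components.
3–5 (1): add — endpoints in different components.
3–4 (2): add — endpoints in different components.
0–2 (3): add — endpoints in different components.
2–4 (5): add — endpoints in different components.
1–7 (9): add — endpoints in different components.
1–8 (11): add — endpoints in different components.
2–7 (11): skip — 2 and 7 already connected.
2–8 (13): skip — 2 and 8 already connected.
1–5 (15): skip — 1 and 5 already connected.
4–6 (18): add — endpoints in different components.
MST edges: 1–3, 3–5, 3–4, 0–2, 2–4, 1–7, 1–8, 4–6; total weight 1+1+2+3+5+9+11+18 = 50.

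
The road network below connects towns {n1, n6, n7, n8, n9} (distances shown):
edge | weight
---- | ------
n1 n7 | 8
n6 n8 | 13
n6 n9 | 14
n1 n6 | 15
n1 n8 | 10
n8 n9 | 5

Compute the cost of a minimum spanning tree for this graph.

Prim's algorithm from n9:
Step 1: cheapest edge leaving the tree is n8 n9 (5); add n8.
Step 2: cheapest edge leaving the tree is n1 n8 (10); add n1.
Step 3: cheapest edge leaving the tree is n1 n7 (8); add n7.
Step 4: cheapest edge leaving the tree is n6 n8 (13); add n6.
MST edges: n8 n9, n1 n8, n1 n7, n6 n8; total weight 5+10+8+13 = 36.

36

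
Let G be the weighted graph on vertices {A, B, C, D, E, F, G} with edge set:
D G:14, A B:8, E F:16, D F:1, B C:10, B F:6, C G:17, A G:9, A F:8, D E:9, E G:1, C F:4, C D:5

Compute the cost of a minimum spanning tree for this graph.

29

Prim's algorithm from E:
Step 1: frontier [E G 1, D E 9, E F 16] → take E G (1); add G.
Step 2: frontier [D E 9, E F 16, A G 9, D G 14, C G 17] → take A G (9); add A.
Step 3: frontier [A B 8, A F 8, D E 9, E F 16, D G 14, C G 17] → take A B (8); add B.
Step 4: frontier [A F 8, B F 6, B C 10, D E 9, E F 16, D G 14, C G 17] → take B F (6); add F.
Step 5: frontier [B C 10, D E 9, D F 1, C F 4, D G 14, C G 17] → take D F (1); add D.
Step 6: frontier [B C 10, C D 5, C F 4, C G 17] → take C F (4); add C.
MST edges: E G, A G, A B, B F, D F, C F; total weight 1+9+8+6+1+4 = 29.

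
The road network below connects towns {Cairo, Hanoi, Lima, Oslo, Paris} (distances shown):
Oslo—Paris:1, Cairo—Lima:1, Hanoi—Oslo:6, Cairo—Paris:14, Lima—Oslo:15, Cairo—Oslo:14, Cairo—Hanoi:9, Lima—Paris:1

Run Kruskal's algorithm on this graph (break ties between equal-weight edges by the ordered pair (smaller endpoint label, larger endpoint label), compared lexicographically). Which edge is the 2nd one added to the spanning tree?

Lima-Paris

Sort edges by weight, then run Kruskal:
Cairo—Lima (1): add. Components now {Paris} {Cairo,Lima} {Hanoi} {Oslo}
Lima—Paris (1): add. Components now {Cairo,Lima,Paris} {Hanoi} {Oslo}
Oslo—Paris (1): add. Components now {Cairo,Lima,Oslo,Paris} {Hanoi}
Hanoi—Oslo (6): add. Components now {Cairo,Hanoi,Lima,Oslo,Paris}
The 2nd edge added is Lima—Paris.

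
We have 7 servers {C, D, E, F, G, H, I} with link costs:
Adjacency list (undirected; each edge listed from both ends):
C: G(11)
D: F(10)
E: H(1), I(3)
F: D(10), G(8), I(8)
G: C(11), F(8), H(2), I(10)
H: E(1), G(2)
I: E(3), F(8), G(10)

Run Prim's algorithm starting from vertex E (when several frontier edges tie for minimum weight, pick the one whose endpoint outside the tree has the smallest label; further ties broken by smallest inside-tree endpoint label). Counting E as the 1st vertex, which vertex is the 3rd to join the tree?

G

Grow the tree from E using Prim:
Step 1: cheapest edge leaving the tree is E-H (1); add H.
Step 2: cheapest edge leaving the tree is G-H (2); add G.
Step 3: cheapest edge leaving the tree is E-I (3); add I.
Step 4: cheapest edge leaving the tree is F-G (8); add F.
Step 5: cheapest edge leaving the tree is D-F (10); add D.
Step 6: cheapest edge leaving the tree is C-G (11); add C.
Vertex order: E, H, G, I, F, D, C. The 3rd vertex is G.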